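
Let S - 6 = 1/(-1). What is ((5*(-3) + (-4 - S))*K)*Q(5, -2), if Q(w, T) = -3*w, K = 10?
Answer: 3600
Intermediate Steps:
S = 5 (S = 6 + 1/(-1) = 6 - 1 = 5)
((5*(-3) + (-4 - S))*K)*Q(5, -2) = ((5*(-3) + (-4 - 1*5))*10)*(-3*5) = ((-15 + (-4 - 5))*10)*(-15) = ((-15 - 9)*10)*(-15) = -24*10*(-15) = -240*(-15) = 3600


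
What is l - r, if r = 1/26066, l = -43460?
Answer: -1132828361/26066 ≈ -43460.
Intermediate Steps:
r = 1/26066 ≈ 3.8364e-5
l - r = -43460 - 1*1/26066 = -43460 - 1/26066 = -1132828361/26066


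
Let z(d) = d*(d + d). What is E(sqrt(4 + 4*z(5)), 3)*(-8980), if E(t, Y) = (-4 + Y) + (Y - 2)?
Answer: 0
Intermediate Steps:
z(d) = 2*d**2 (z(d) = d*(2*d) = 2*d**2)
E(t, Y) = -6 + 2*Y (E(t, Y) = (-4 + Y) + (-2 + Y) = -6 + 2*Y)
E(sqrt(4 + 4*z(5)), 3)*(-8980) = (-6 + 2*3)*(-8980) = (-6 + 6)*(-8980) = 0*(-8980) = 0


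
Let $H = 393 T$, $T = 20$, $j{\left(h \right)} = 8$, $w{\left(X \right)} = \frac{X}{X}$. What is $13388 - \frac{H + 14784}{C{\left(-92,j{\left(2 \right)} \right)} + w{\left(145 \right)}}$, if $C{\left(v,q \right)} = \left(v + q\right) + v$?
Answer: $\frac{2365544}{175} \approx 13517.0$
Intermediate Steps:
$w{\left(X \right)} = 1$
$H = 7860$ ($H = 393 \cdot 20 = 7860$)
$C{\left(v,q \right)} = q + 2 v$ ($C{\left(v,q \right)} = \left(q + v\right) + v = q + 2 v$)
$13388 - \frac{H + 14784}{C{\left(-92,j{\left(2 \right)} \right)} + w{\left(145 \right)}} = 13388 - \frac{7860 + 14784}{\left(8 + 2 \left(-92\right)\right) + 1} = 13388 - \frac{22644}{\left(8 - 184\right) + 1} = 13388 - \frac{22644}{-176 + 1} = 13388 - \frac{22644}{-175} = 13388 - 22644 \left(- \frac{1}{175}\right) = 13388 - - \frac{22644}{175} = 13388 + \frac{22644}{175} = \frac{2365544}{175}$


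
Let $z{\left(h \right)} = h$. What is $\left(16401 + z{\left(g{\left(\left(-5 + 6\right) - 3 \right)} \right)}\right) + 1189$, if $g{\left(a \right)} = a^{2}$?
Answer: $17594$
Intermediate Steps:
$\left(16401 + z{\left(g{\left(\left(-5 + 6\right) - 3 \right)} \right)}\right) + 1189 = \left(16401 + \left(\left(-5 + 6\right) - 3\right)^{2}\right) + 1189 = \left(16401 + \left(1 - 3\right)^{2}\right) + 1189 = \left(16401 + \left(-2\right)^{2}\right) + 1189 = \left(16401 + 4\right) + 1189 = 16405 + 1189 = 17594$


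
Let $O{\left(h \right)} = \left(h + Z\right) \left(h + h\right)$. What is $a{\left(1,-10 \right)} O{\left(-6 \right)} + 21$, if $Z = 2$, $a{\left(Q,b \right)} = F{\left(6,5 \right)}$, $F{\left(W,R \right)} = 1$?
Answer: $69$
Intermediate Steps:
$a{\left(Q,b \right)} = 1$
$O{\left(h \right)} = 2 h \left(2 + h\right)$ ($O{\left(h \right)} = \left(h + 2\right) \left(h + h\right) = \left(2 + h\right) 2 h = 2 h \left(2 + h\right)$)
$a{\left(1,-10 \right)} O{\left(-6 \right)} + 21 = 1 \cdot 2 \left(-6\right) \left(2 - 6\right) + 21 = 1 \cdot 2 \left(-6\right) \left(-4\right) + 21 = 1 \cdot 48 + 21 = 48 + 21 = 69$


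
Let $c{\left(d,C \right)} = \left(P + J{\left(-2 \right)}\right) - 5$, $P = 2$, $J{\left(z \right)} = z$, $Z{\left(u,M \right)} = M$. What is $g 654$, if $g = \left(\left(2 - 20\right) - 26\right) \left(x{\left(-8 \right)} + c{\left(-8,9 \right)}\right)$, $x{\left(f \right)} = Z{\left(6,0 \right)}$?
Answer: $143880$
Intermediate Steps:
$x{\left(f \right)} = 0$
$c{\left(d,C \right)} = -5$ ($c{\left(d,C \right)} = \left(2 - 2\right) - 5 = 0 - 5 = -5$)
$g = 220$ ($g = \left(\left(2 - 20\right) - 26\right) \left(0 - 5\right) = \left(\left(2 - 20\right) - 26\right) \left(-5\right) = \left(-18 - 26\right) \left(-5\right) = \left(-44\right) \left(-5\right) = 220$)
$g 654 = 220 \cdot 654 = 143880$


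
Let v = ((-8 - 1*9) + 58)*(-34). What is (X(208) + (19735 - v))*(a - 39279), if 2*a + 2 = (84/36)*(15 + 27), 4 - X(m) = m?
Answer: -820908675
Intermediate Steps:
X(m) = 4 - m
v = -1394 (v = ((-8 - 9) + 58)*(-34) = (-17 + 58)*(-34) = 41*(-34) = -1394)
a = 48 (a = -1 + ((84/36)*(15 + 27))/2 = -1 + ((84*(1/36))*42)/2 = -1 + ((7/3)*42)/2 = -1 + (½)*98 = -1 + 49 = 48)
(X(208) + (19735 - v))*(a - 39279) = ((4 - 1*208) + (19735 - 1*(-1394)))*(48 - 39279) = ((4 - 208) + (19735 + 1394))*(-39231) = (-204 + 21129)*(-39231) = 20925*(-39231) = -820908675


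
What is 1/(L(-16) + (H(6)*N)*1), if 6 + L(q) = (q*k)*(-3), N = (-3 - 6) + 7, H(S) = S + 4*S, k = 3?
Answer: 1/78 ≈ 0.012821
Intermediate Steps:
H(S) = 5*S
N = -2 (N = -9 + 7 = -2)
L(q) = -6 - 9*q (L(q) = -6 + (q*3)*(-3) = -6 + (3*q)*(-3) = -6 - 9*q)
1/(L(-16) + (H(6)*N)*1) = 1/((-6 - 9*(-16)) + ((5*6)*(-2))*1) = 1/((-6 + 144) + (30*(-2))*1) = 1/(138 - 60*1) = 1/(138 - 60) = 1/78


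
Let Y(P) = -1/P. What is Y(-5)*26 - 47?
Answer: -209/5 ≈ -41.800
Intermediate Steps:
Y(-5)*26 - 47 = -1/(-5)*26 - 47 = -1*(-1/5)*26 - 47 = (1/5)*26 - 47 = 26/5 - 47 = -209/5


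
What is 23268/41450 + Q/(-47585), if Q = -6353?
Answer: 137053963/197239825 ≈ 0.69486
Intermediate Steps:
23268/41450 + Q/(-47585) = 23268/41450 - 6353/(-47585) = 23268*(1/41450) - 6353*(-1/47585) = 11634/20725 + 6353/47585 = 137053963/197239825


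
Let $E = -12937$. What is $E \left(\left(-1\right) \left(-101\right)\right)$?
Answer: $-1306637$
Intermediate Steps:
$E \left(\left(-1\right) \left(-101\right)\right) = - 12937 \left(\left(-1\right) \left(-101\right)\right) = \left(-12937\right) 101 = -1306637$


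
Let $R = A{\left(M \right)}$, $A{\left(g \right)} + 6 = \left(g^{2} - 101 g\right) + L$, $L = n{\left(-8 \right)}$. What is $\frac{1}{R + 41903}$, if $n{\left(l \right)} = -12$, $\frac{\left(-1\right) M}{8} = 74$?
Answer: $\frac{1}{452141} \approx 2.2117 \cdot 10^{-6}$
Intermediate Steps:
$M = -592$ ($M = \left(-8\right) 74 = -592$)
$L = -12$
$A{\left(g \right)} = -18 + g^{2} - 101 g$ ($A{\left(g \right)} = -6 - \left(12 - g^{2} + 101 g\right) = -18 + g^{2} - 101 g$)
$R = 410238$ ($R = -18 + \left(-592\right)^{2} - -59792 = -18 + 350464 + 59792 = 410238$)
$\frac{1}{R + 41903} = \frac{1}{410238 + 41903} = \frac{1}{452141}$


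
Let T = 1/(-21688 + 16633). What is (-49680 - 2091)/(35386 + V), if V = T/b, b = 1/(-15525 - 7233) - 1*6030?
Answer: -11971204986544035/8182439196736396 ≈ -1.4630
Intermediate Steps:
T = -1/5055 (T = 1/(-5055) = -1/5055 ≈ -0.00019782)
b = -137230741/22758 (b = 1/(-22758) - 6030 = -1/22758 - 6030 = -137230741/22758 ≈ -6030.0)
V = 7586/231233798585 (V = -1/(5055*(-137230741/22758)) = -1/5055*(-22758/137230741) = 7586/231233798585 ≈ 3.2807e-8)
(-49680 - 2091)/(35386 + V) = (-49680 - 2091)/(35386 + 7586/231233798585) = -51771/8182439196736396/231233798585 = -51771*231233798585/8182439196736396 = -11971204986544035/8182439196736396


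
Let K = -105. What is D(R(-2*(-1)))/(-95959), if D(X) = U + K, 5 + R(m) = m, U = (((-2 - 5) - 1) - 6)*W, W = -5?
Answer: 35/95959 ≈ 0.00036474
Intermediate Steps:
U = 70 (U = (((-2 - 5) - 1) - 6)*(-5) = ((-7 - 1) - 6)*(-5) = (-8 - 6)*(-5) = -14*(-5) = 70)
R(m) = -5 + m
D(X) = -35 (D(X) = 70 - 105 = -35)
D(R(-2*(-1)))/(-95959) = -35/(-95959) = -35*(-1/95959) = 35/95959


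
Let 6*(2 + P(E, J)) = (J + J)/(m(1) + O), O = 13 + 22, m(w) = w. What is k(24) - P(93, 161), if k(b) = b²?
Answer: 62263/108 ≈ 576.51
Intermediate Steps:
O = 35
P(E, J) = -2 + J/108 (P(E, J) = -2 + ((J + J)/(1 + 35))/6 = -2 + ((2*J)/36)/6 = -2 + ((2*J)*(1/36))/6 = -2 + (J/18)/6 = -2 + J/108)
k(24) - P(93, 161) = 24² - (-2 + (1/108)*161) = 576 - (-2 + 161/108) = 576 - 1*(-55/108) = 576 + 55/108 = 62263/108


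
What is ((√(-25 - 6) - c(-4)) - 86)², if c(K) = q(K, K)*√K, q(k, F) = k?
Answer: (86 - 8*I - I*√31)² ≈ 7211.9 - 2333.7*I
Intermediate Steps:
c(K) = K^(3/2) (c(K) = K*√K = K^(3/2))
((√(-25 - 6) - c(-4)) - 86)² = ((√(-25 - 6) - (-4)^(3/2)) - 86)² = ((√(-31) - (-8)*I) - 86)² = ((I*√31 + 8*I) - 86)² = ((8*I + I*√31) - 86)² = (-86 + 8*I + I*√31)²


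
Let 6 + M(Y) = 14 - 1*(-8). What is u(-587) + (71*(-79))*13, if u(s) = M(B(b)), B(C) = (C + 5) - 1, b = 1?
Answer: -72901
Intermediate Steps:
B(C) = 4 + C (B(C) = (5 + C) - 1 = 4 + C)
M(Y) = 16 (M(Y) = -6 + (14 - 1*(-8)) = -6 + (14 + 8) = -6 + 22 = 16)
u(s) = 16
u(-587) + (71*(-79))*13 = 16 + (71*(-79))*13 = 16 - 5609*13 = 16 - 72917 = -72901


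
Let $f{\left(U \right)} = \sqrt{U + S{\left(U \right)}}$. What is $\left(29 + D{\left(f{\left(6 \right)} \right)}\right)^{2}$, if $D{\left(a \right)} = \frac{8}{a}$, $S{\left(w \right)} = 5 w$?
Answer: $\frac{8281}{9} \approx 920.11$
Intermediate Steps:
$f{\left(U \right)} = \sqrt{6} \sqrt{U}$ ($f{\left(U \right)} = \sqrt{U + 5 U} = \sqrt{6 U} = \sqrt{6} \sqrt{U}$)
$\left(29 + D{\left(f{\left(6 \right)} \right)}\right)^{2} = \left(29 + \frac{8}{\sqrt{6} \sqrt{6}}\right)^{2} = \left(29 + \frac{8}{6}\right)^{2} = \left(29 + 8 \cdot \frac{1}{6}\right)^{2} = \left(29 + \frac{4}{3}\right)^{2} = \left(\frac{91}{3}\right)^{2} = \frac{8281}{9}$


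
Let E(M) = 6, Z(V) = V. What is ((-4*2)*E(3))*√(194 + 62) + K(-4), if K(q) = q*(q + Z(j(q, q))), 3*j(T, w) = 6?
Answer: -760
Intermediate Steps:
j(T, w) = 2 (j(T, w) = (⅓)*6 = 2)
K(q) = q*(2 + q) (K(q) = q*(q + 2) = q*(2 + q))
((-4*2)*E(3))*√(194 + 62) + K(-4) = (-4*2*6)*√(194 + 62) - 4*(2 - 4) = (-8*6)*√256 - 4*(-2) = -48*16 + 8 = -768 + 8 = -760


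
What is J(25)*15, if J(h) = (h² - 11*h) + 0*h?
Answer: 5250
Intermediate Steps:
J(h) = h² - 11*h (J(h) = (h² - 11*h) + 0 = h² - 11*h)
J(25)*15 = (25*(-11 + 25))*15 = (25*14)*15 = 350*15 = 5250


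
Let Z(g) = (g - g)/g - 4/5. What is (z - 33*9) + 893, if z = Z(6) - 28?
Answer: 2836/5 ≈ 567.20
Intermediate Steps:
Z(g) = -⅘ (Z(g) = 0/g - 4*⅕ = 0 - ⅘ = -⅘)
z = -144/5 (z = -⅘ - 28 = -144/5 ≈ -28.800)
(z - 33*9) + 893 = (-144/5 - 33*9) + 893 = (-144/5 - 297) + 893 = -1629/5 + 893 = 2836/5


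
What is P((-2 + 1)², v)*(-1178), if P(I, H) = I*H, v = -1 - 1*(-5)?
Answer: -4712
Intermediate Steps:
v = 4 (v = -1 + 5 = 4)
P(I, H) = H*I
P((-2 + 1)², v)*(-1178) = (4*(-2 + 1)²)*(-1178) = (4*(-1)²)*(-1178) = (4*1)*(-1178) = 4*(-1178) = -4712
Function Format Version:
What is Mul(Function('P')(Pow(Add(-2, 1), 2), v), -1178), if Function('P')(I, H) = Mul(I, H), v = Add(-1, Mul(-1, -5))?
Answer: -4712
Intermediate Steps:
v = 4 (v = Add(-1, 5) = 4)
Function('P')(I, H) = Mul(H, I)
Mul(Function('P')(Pow(Add(-2, 1), 2), v), -1178) = Mul(Mul(4, Pow(Add(-2, 1), 2)), -1178) = Mul(Mul(4, Pow(-1, 2)), -1178) = Mul(Mul(4, 1), -1178) = Mul(4, -1178) = -4712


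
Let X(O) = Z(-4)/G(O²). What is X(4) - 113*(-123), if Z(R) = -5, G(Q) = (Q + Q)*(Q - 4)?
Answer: 5337211/384 ≈ 13899.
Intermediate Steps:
G(Q) = 2*Q*(-4 + Q) (G(Q) = (2*Q)*(-4 + Q) = 2*Q*(-4 + Q))
X(O) = -5/(2*O²*(-4 + O²)) (X(O) = -5*1/(2*O²*(-4 + O²)) = -5/(2*O²*(-4 + O²)))
X(4) - 113*(-123) = -5/2/(4²*(-4 + 4²)) - 113*(-123) = -5/2*1/16/(-4 + 16) + 13899 = -5/2*1/16/12 + 13899 = -5/2*1/16*1/12 + 13899 = -5/384 + 13899 = 5337211/384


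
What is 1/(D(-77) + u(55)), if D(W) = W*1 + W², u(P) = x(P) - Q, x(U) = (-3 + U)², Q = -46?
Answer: 1/8602 ≈ 0.00011625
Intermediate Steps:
u(P) = 46 + (-3 + P)² (u(P) = (-3 + P)² - 1*(-46) = (-3 + P)² + 46 = 46 + (-3 + P)²)
D(W) = W + W²
1/(D(-77) + u(55)) = 1/(-77*(1 - 77) + (46 + (-3 + 55)²)) = 1/(-77*(-76) + (46 + 52²)) = 1/(5852 + (46 + 2704)) = 1/(5852 + 2750) = 1/8602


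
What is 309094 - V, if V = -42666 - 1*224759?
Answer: 576519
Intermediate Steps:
V = -267425 (V = -42666 - 224759 = -267425)
309094 - V = 309094 - 1*(-267425) = 309094 + 267425 = 576519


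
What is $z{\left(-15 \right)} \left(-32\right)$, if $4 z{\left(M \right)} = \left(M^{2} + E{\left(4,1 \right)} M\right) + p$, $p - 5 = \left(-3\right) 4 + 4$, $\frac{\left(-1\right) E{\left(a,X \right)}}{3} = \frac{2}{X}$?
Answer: $-2496$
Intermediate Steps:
$E{\left(a,X \right)} = - \frac{6}{X}$ ($E{\left(a,X \right)} = - 3 \frac{2}{X} = - \frac{6}{X}$)
$p = -3$ ($p = 5 + \left(\left(-3\right) 4 + 4\right) = 5 + \left(-12 + 4\right) = 5 - 8 = -3$)
$z{\left(M \right)} = - \frac{3}{4} - \frac{3 M}{2} + \frac{M^{2}}{4}$ ($z{\left(M \right)} = \frac{\left(M^{2} + - \frac{6}{1} M\right) - 3}{4} = \frac{\left(M^{2} + \left(-6\right) 1 M\right) - 3}{4} = \frac{\left(M^{2} - 6 M\right) - 3}{4} = \frac{-3 + M^{2} - 6 M}{4} = - \frac{3}{4} - \frac{3 M}{2} + \frac{M^{2}}{4}$)
$z{\left(-15 \right)} \left(-32\right) = \left(- \frac{3}{4} - - \frac{45}{2} + \frac{\left(-15\right)^{2}}{4}\right) \left(-32\right) = \left(- \frac{3}{4} + \frac{45}{2} + \frac{1}{4} \cdot 225\right) \left(-32\right) = \left(- \frac{3}{4} + \frac{45}{2} + \frac{225}{4}\right) \left(-32\right) = 78 \left(-32\right) = -2496$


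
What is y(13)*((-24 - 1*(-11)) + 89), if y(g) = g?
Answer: 988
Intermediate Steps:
y(13)*((-24 - 1*(-11)) + 89) = 13*((-24 - 1*(-11)) + 89) = 13*((-24 + 11) + 89) = 13*(-13 + 89) = 13*76 = 988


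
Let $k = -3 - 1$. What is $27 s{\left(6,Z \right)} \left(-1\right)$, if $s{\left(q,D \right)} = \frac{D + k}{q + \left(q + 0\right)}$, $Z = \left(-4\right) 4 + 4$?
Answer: $36$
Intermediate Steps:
$Z = -12$ ($Z = -16 + 4 = -12$)
$k = -4$ ($k = -3 - 1 = -4$)
$s{\left(q,D \right)} = \frac{-4 + D}{2 q}$ ($s{\left(q,D \right)} = \frac{D - 4}{q + \left(q + 0\right)} = \frac{-4 + D}{q + q} = \frac{-4 + D}{2 q}$)
$27 s{\left(6,Z \right)} \left(-1\right) = 27 \frac{-4 - 12}{2 \cdot 6} \left(-1\right) = 27 \cdot \frac{1}{2} \cdot \frac{1}{6} \left(-16\right) \left(-1\right) = 27 \left(- \frac{4}{3}\right) \left(-1\right) = \left(-36\right) \left(-1\right) = 36$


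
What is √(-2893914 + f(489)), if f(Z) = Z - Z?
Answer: 3*I*√321546 ≈ 1701.2*I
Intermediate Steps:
f(Z) = 0
√(-2893914 + f(489)) = √(-2893914 + 0) = √(-2893914) = 3*I*√321546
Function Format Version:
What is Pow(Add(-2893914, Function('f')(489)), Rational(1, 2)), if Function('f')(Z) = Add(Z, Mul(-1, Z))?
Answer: Mul(3, I, Pow(321546, Rational(1, 2))) ≈ Mul(1701.2, I)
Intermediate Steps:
Function('f')(Z) = 0
Pow(Add(-2893914, Function('f')(489)), Rational(1, 2)) = Pow(Add(-2893914, 0), Rational(1, 2)) = Pow(-2893914, Rational(1, 2)) = Mul(3, I, Pow(321546, Rational(1, 2)))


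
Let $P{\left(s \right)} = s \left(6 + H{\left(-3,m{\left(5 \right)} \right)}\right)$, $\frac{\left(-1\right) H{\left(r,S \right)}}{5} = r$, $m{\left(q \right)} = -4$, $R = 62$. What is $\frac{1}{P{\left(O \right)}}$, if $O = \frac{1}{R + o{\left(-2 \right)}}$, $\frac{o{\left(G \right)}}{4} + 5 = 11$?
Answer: $\frac{86}{21} \approx 4.0952$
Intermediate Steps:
$H{\left(r,S \right)} = - 5 r$
$o{\left(G \right)} = 24$ ($o{\left(G \right)} = -20 + 4 \cdot 11 = -20 + 44 = 24$)
$O = \frac{1}{86}$ ($O = \frac{1}{62 + 24} = \frac{1}{86} \approx 0.011628$)
$P{\left(s \right)} = 21 s$ ($P{\left(s \right)} = s \left(6 - -15\right) = s \left(6 + 15\right) = s 21 = 21 s$)
$\frac{1}{P{\left(O \right)}} = \frac{1}{21 \cdot \frac{1}{86}} = \frac{1}{\frac{21}{86}} = \frac{86}{21}$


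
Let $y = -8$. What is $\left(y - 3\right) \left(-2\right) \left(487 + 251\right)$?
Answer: $16236$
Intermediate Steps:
$\left(y - 3\right) \left(-2\right) \left(487 + 251\right) = \left(-8 - 3\right) \left(-2\right) \left(487 + 251\right) = \left(-11\right) \left(-2\right) 738 = 22 \cdot 738 = 16236$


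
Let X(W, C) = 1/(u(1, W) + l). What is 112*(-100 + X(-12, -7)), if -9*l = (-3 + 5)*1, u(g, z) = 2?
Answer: -11137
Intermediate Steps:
l = -2/9 (l = -(-3 + 5)/9 = -2/9 ≈ -0.22222)
X(W, C) = 9/16 (X(W, C) = 1/(2 - 2/9) = 1/(16/9) = 9/16)
112*(-100 + X(-12, -7)) = 112*(-100 + 9/16) = 112*(-1591/16) = -11137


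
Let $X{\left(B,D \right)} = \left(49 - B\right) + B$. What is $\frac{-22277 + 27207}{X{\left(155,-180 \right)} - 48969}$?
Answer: $- \frac{493}{4892} \approx -0.10078$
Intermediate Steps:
$X{\left(B,D \right)} = 49$
$\frac{-22277 + 27207}{X{\left(155,-180 \right)} - 48969} = \frac{-22277 + 27207}{49 - 48969} = \frac{4930}{-48920} = 4930 \left(- \frac{1}{48920}\right) = - \frac{493}{4892}$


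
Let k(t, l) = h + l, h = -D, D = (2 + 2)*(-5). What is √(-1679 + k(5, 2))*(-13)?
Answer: -13*I*√1657 ≈ -529.18*I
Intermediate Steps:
D = -20 (D = 4*(-5) = -20)
h = 20 (h = -1*(-20) = 20)
k(t, l) = 20 + l
√(-1679 + k(5, 2))*(-13) = √(-1679 + (20 + 2))*(-13) = √(-1679 + 22)*(-13) = √(-1657)*(-13) = (I*√1657)*(-13) = -13*I*√1657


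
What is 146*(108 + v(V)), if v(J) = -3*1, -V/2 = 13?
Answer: 15330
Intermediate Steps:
V = -26 (V = -2*13 = -26)
v(J) = -3
146*(108 + v(V)) = 146*(108 - 3) = 146*105 = 15330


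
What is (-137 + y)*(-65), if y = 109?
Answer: 1820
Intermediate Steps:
(-137 + y)*(-65) = (-137 + 109)*(-65) = -28*(-65) = 1820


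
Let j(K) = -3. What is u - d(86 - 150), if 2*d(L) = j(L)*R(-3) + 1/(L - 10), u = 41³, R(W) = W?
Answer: 10199643/148 ≈ 68917.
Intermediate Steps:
u = 68921
d(L) = 9/2 + 1/(2*(-10 + L)) (d(L) = (-3*(-3) + 1/(L - 10))/2 = (9 + 1/(-10 + L))/2 = 9/2 + 1/(2*(-10 + L)))
u - d(86 - 150) = 68921 - (-89 + 9*(86 - 150))/(2*(-10 + (86 - 150))) = 68921 - (-89 + 9*(-64))/(2*(-10 - 64)) = 68921 - (-89 - 576)/(2*(-74)) = 68921 - (-1)*(-665)/(2*74) = 68921 - 1*665/148 = 68921 - 665/148 = 10199643/148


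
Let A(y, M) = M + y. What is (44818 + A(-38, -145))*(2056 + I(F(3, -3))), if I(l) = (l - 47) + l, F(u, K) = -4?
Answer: 89314635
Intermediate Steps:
I(l) = -47 + 2*l (I(l) = (-47 + l) + l = -47 + 2*l)
(44818 + A(-38, -145))*(2056 + I(F(3, -3))) = (44818 + (-145 - 38))*(2056 + (-47 + 2*(-4))) = (44818 - 183)*(2056 + (-47 - 8)) = 44635*(2056 - 55) = 44635*2001 = 89314635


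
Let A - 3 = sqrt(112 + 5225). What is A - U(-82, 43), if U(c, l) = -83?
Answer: 86 + 3*sqrt(593) ≈ 159.05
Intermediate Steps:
A = 3 + 3*sqrt(593) (A = 3 + sqrt(112 + 5225) = 3 + sqrt(5337) = 3 + 3*sqrt(593) ≈ 76.055)
A - U(-82, 43) = (3 + 3*sqrt(593)) - 1*(-83) = (3 + 3*sqrt(593)) + 83 = 86 + 3*sqrt(593)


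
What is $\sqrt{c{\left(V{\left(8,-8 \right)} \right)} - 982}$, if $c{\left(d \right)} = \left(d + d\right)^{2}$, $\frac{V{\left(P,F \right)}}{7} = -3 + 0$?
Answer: $\sqrt{782} \approx 27.964$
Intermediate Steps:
$V{\left(P,F \right)} = -21$ ($V{\left(P,F \right)} = 7 \left(-3 + 0\right) = 7 \left(-3\right) = -21$)
$c{\left(d \right)} = 4 d^{2}$ ($c{\left(d \right)} = \left(2 d\right)^{2} = 4 d^{2}$)
$\sqrt{c{\left(V{\left(8,-8 \right)} \right)} - 982} = \sqrt{4 \left(-21\right)^{2} - 982} = \sqrt{4 \cdot 441 - 982} = \sqrt{1764 - 982} = \sqrt{782}$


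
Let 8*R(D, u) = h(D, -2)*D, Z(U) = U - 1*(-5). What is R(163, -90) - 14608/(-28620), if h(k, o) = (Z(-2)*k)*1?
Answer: 570332801/57240 ≈ 9963.9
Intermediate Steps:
Z(U) = 5 + U (Z(U) = U + 5 = 5 + U)
h(k, o) = 3*k (h(k, o) = ((5 - 2)*k)*1 = (3*k)*1 = 3*k)
R(D, u) = 3*D²/8 (R(D, u) = ((3*D)*D)/8 = (3*D²)/8 = 3*D²/8)
R(163, -90) - 14608/(-28620) = (3/8)*163² - 14608/(-28620) = (3/8)*26569 - 14608*(-1/28620) = 79707/8 + 3652/7155 = 570332801/57240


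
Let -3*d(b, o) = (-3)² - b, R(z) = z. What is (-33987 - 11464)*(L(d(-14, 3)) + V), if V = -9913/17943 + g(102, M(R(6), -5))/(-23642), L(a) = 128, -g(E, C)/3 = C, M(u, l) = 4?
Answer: -1228643434200119/212104203 ≈ -5.7926e+6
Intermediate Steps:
d(b, o) = -3 + b/3 (d(b, o) = -((-3)² - b)/3 = -(9 - b)/3 = -3 + b/3)
g(E, C) = -3*C
V = -117073915/212104203 (V = -9913/17943 - 3*4/(-23642) = -9913*1/17943 - 12*(-1/23642) = -9913/17943 + 6/11821 = -117073915/212104203 ≈ -0.55196)
(-33987 - 11464)*(L(d(-14, 3)) + V) = (-33987 - 11464)*(128 - 117073915/212104203) = -45451*27032264069/212104203 = -1228643434200119/212104203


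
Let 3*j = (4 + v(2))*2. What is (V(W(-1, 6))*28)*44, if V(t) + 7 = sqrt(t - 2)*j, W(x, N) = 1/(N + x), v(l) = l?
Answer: -8624 + 14784*I*sqrt(5)/5 ≈ -8624.0 + 6611.6*I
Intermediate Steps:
j = 4 (j = ((4 + 2)*2)/3 = (6*2)/3 = (1/3)*12 = 4)
V(t) = -7 + 4*sqrt(-2 + t) (V(t) = -7 + sqrt(t - 2)*4 = -7 + sqrt(-2 + t)*4 = -7 + 4*sqrt(-2 + t))
(V(W(-1, 6))*28)*44 = ((-7 + 4*sqrt(-2 + 1/(6 - 1)))*28)*44 = ((-7 + 4*sqrt(-2 + 1/5))*28)*44 = ((-7 + 4*sqrt(-9/5))*28)*44 = ((-7 + 4*(3*I*sqrt(5)/5))*28)*44 = ((-7 + 12*I*sqrt(5)/5)*28)*44 = (-196 + 336*I*sqrt(5)/5)*44 = -8624 + 14784*I*sqrt(5)/5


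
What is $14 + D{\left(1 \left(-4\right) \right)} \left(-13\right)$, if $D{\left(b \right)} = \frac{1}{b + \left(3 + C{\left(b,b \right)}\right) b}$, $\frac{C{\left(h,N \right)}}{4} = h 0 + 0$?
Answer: $\frac{237}{16} \approx 14.813$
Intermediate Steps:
$C{\left(h,N \right)} = 0$ ($C{\left(h,N \right)} = 4 \left(h 0 + 0\right) = 4 \left(0 + 0\right) = 4 \cdot 0 = 0$)
$D{\left(b \right)} = \frac{1}{4 b}$ ($D{\left(b \right)} = \frac{1}{b + \left(3 + 0\right) b} = \frac{1}{b + 3 b} = \frac{1}{4 b}$)
$14 + D{\left(1 \left(-4\right) \right)} \left(-13\right) = 14 + \frac{1}{4 \cdot 1 \left(-4\right)} \left(-13\right) = 14 + \frac{1}{4 \left(-4\right)} \left(-13\right) = 14 + \frac{1}{4} \left(- \frac{1}{4}\right) \left(-13\right) = 14 - - \frac{13}{16} = 14 + \frac{13}{16} = \frac{237}{16}$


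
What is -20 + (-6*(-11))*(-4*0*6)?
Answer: -20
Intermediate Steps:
-20 + (-6*(-11))*(-4*0*6) = -20 + 66*(0*6) = -20 + 66*0 = -20 + 0 = -20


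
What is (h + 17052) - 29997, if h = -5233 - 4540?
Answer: -22718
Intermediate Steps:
h = -9773
(h + 17052) - 29997 = (-9773 + 17052) - 29997 = 7279 - 29997 = -22718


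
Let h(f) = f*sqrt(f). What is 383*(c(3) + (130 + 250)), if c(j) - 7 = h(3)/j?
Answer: 148221 + 383*sqrt(3) ≈ 1.4888e+5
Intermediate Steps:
h(f) = f**(3/2)
c(j) = 7 + 3*sqrt(3)/j (c(j) = 7 + 3**(3/2)/j = 7 + (3*sqrt(3))/j = 7 + 3*sqrt(3)/j)
383*(c(3) + (130 + 250)) = 383*((7 + 3*sqrt(3)/3) + (130 + 250)) = 383*((7 + 3*sqrt(3)*(1/3)) + 380) = 383*((7 + sqrt(3)) + 380) = 383*(387 + sqrt(3)) = 148221 + 383*sqrt(3)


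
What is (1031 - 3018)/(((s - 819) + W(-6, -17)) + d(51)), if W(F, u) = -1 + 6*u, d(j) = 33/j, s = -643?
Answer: 33779/26594 ≈ 1.2702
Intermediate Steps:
(1031 - 3018)/(((s - 819) + W(-6, -17)) + d(51)) = (1031 - 3018)/(((-643 - 819) + (-1 + 6*(-17))) + 33/51) = -1987/((-1462 + (-1 - 102)) + 33*(1/51)) = -1987/((-1462 - 103) + 11/17) = -1987/(-1565 + 11/17) = -1987/(-26594/17) = -1987*(-17/26594) = 33779/26594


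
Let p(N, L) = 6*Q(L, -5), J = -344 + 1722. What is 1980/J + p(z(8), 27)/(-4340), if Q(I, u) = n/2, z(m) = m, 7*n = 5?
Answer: 6013173/4186364 ≈ 1.4364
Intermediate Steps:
n = 5/7 (n = (1/7)*5 = 5/7 ≈ 0.71429)
J = 1378
Q(I, u) = 5/14 (Q(I, u) = (5/7)/2 = (5/7)*(1/2) = 5/14)
p(N, L) = 15/7 (p(N, L) = 6*(5/14) = 15/7)
1980/J + p(z(8), 27)/(-4340) = 1980/1378 + (15/7)/(-4340) = 1980*(1/1378) + (15/7)*(-1/4340) = 990/689 - 3/6076 = 6013173/4186364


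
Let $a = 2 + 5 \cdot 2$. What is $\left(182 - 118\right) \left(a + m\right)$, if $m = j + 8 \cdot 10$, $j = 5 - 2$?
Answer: $6080$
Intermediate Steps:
$j = 3$ ($j = 5 - 2 = 3$)
$a = 12$ ($a = 2 + 10 = 12$)
$m = 83$ ($m = 3 + 8 \cdot 10 = 3 + 80 = 83$)
$\left(182 - 118\right) \left(a + m\right) = \left(182 - 118\right) \left(12 + 83\right) = 64 \cdot 95 = 6080$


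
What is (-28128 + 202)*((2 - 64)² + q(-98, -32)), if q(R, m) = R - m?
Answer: -105504428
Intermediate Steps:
(-28128 + 202)*((2 - 64)² + q(-98, -32)) = (-28128 + 202)*((2 - 64)² + (-98 - 1*(-32))) = -27926*((-62)² + (-98 + 32)) = -27926*(3844 - 66) = -27926*3778 = -105504428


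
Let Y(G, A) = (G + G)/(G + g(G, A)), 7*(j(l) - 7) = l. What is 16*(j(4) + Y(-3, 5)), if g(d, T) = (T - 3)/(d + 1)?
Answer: 1016/7 ≈ 145.14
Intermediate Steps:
g(d, T) = (-3 + T)/(1 + d)
j(l) = 7 + l/7
Y(G, A) = 2*G/(G + (-3 + A)/(1 + G)) (Y(G, A) = (G + G)/(G + (-3 + A)/(1 + G)) = (2*G)/(G + (-3 + A)/(1 + G)) = 2*G/(G + (-3 + A)/(1 + G)))
16*(j(4) + Y(-3, 5)) = 16*((7 + (⅐)*4) + 2*(-3)*(1 - 3)/(-3 + 5 - 3*(1 - 3))) = 16*((7 + 4/7) + 2*(-3)*(-2)/(-3 + 5 - 3*(-2))) = 16*(53/7 + 2*(-3)*(-2)/(-3 + 5 + 6)) = 16*(53/7 + 2*(-3)*(-2)/8) = 16*(53/7 + 2*(-3)*(⅛)*(-2)) = 16*(53/7 + 3/2) = 16*(127/14) = 1016/7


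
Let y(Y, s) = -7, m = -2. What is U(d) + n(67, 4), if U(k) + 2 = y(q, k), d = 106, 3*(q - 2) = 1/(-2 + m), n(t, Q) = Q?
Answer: -5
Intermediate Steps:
q = 23/12 (q = 2 + 1/(3*(-2 - 2)) = 2 + (⅓)/(-4) = 2 + (⅓)*(-¼) = 2 - 1/12 = 23/12 ≈ 1.9167)
U(k) = -9 (U(k) = -2 - 7 = -9)
U(d) + n(67, 4) = -9 + 4 = -5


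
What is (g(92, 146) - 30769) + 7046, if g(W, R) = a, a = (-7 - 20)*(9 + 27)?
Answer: -24695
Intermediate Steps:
a = -972 (a = -27*36 = -972)
g(W, R) = -972
(g(92, 146) - 30769) + 7046 = (-972 - 30769) + 7046 = -31741 + 7046 = -24695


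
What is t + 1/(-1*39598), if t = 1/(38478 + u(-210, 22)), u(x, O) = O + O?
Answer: 269/381348539 ≈ 7.0539e-7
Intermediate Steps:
u(x, O) = 2*O
t = 1/38522 (t = 1/(38478 + 2*22) = 1/(38478 + 44) = 1/38522 ≈ 2.5959e-5)
t + 1/(-1*39598) = 1/38522 + 1/(-1*39598) = 1/38522 + 1/(-39598) = 1/38522 - 1/39598 = 269/381348539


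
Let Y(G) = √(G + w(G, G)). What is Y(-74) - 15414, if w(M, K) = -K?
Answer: -15414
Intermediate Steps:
Y(G) = 0 (Y(G) = √(G - G) = √0 = 0)
Y(-74) - 15414 = 0 - 15414 = -15414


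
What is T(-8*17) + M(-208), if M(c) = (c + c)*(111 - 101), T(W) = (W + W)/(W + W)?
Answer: -4159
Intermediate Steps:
T(W) = 1 (T(W) = (2*W)/((2*W)) = (2*W)*(1/(2*W)) = 1)
M(c) = 20*c (M(c) = (2*c)*10 = 20*c)
T(-8*17) + M(-208) = 1 + 20*(-208) = 1 - 4160 = -4159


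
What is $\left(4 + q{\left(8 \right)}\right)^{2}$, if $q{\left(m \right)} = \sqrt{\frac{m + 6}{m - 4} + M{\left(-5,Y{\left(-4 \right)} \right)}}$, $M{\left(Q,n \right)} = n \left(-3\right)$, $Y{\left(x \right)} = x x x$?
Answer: $\frac{\left(8 + \sqrt{782}\right)^{2}}{4} \approx 323.36$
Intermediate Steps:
$Y{\left(x \right)} = x^{3}$ ($Y{\left(x \right)} = x^{2} x = x^{3}$)
$M{\left(Q,n \right)} = - 3 n$
$q{\left(m \right)} = \sqrt{192 + \frac{6 + m}{-4 + m}}$ ($q{\left(m \right)} = \sqrt{\frac{m + 6}{m - 4} - 3 \left(-4\right)^{3}} = \sqrt{\frac{6 + m}{-4 + m} - -192} = \sqrt{\frac{6 + m}{-4 + m} + 192} = \sqrt{192 + \frac{6 + m}{-4 + m}}$)
$\left(4 + q{\left(8 \right)}\right)^{2} = \left(4 + \sqrt{\frac{-762 + 193 \cdot 8}{-4 + 8}}\right)^{2} = \left(4 + \sqrt{\frac{-762 + 1544}{4}}\right)^{2} = \left(4 + \sqrt{\frac{1}{4} \cdot 782}\right)^{2} = \left(4 + \sqrt{\frac{391}{2}}\right)^{2} = \left(4 + \frac{\sqrt{782}}{2}\right)^{2}$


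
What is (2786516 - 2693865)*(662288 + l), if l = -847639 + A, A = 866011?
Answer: 63063829660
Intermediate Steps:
l = 18372 (l = -847639 + 866011 = 18372)
(2786516 - 2693865)*(662288 + l) = (2786516 - 2693865)*(662288 + 18372) = 92651*680660 = 63063829660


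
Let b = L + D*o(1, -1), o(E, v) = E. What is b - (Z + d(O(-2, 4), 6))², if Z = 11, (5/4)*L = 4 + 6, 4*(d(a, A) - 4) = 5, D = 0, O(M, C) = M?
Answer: -4097/16 ≈ -256.06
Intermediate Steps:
d(a, A) = 21/4 (d(a, A) = 4 + (¼)*5 = 4 + 5/4 = 21/4)
L = 8 (L = 4*(4 + 6)/5 = (⅘)*10 = 8)
b = 8 (b = 8 + 0*1 = 8 + 0 = 8)
b - (Z + d(O(-2, 4), 6))² = 8 - (11 + 21/4)² = 8 - (65/4)² = 8 - 1*4225/16 = 8 - 4225/16 = -4097/16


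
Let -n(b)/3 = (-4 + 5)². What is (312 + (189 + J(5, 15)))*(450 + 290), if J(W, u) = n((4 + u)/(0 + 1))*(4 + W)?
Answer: 350760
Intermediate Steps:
n(b) = -3 (n(b) = -3*(-4 + 5)² = -3*1² = -3*1 = -3)
J(W, u) = -12 - 3*W (J(W, u) = -3*(4 + W) = -12 - 3*W)
(312 + (189 + J(5, 15)))*(450 + 290) = (312 + (189 + (-12 - 3*5)))*(450 + 290) = (312 + (189 + (-12 - 15)))*740 = (312 + (189 - 27))*740 = (312 + 162)*740 = 474*740 = 350760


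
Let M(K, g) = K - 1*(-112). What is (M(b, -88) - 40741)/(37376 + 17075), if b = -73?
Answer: -40702/54451 ≈ -0.74750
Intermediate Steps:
M(K, g) = 112 + K (M(K, g) = K + 112 = 112 + K)
(M(b, -88) - 40741)/(37376 + 17075) = ((112 - 73) - 40741)/(37376 + 17075) = (39 - 40741)/54451 = -40702*1/54451 = -40702/54451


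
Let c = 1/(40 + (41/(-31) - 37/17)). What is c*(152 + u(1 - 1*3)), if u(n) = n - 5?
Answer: 76415/19236 ≈ 3.9725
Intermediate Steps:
u(n) = -5 + n
c = 527/19236 (c = 1/(40 + (41*(-1/31) - 37*1/17)) = 1/(40 + (-41/31 - 37/17)) = 1/(40 - 1844/527) = 1/(19236/527) = 527/19236 ≈ 0.027397)
c*(152 + u(1 - 1*3)) = 527*(152 + (-5 + (1 - 1*3)))/19236 = 527*(152 + (-5 + (1 - 3)))/19236 = 527*(152 + (-5 - 2))/19236 = 527*(152 - 7)/19236 = (527/19236)*145 = 76415/19236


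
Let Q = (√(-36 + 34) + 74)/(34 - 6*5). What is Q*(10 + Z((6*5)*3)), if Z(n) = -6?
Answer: 74 + I*√2 ≈ 74.0 + 1.4142*I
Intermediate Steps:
Q = 37/2 + I*√2/4 (Q = (√(-2) + 74)/(34 - 30) = (I*√2 + 74)/4 = (74 + I*√2)*(¼) = 37/2 + I*√2/4 ≈ 18.5 + 0.35355*I)
Q*(10 + Z((6*5)*3)) = (37/2 + I*√2/4)*(10 - 6) = (37/2 + I*√2/4)*4 = 74 + I*√2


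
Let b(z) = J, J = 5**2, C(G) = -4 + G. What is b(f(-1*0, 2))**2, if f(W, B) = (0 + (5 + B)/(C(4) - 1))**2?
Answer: 625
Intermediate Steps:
J = 25
f(W, B) = (-5 - B)**2 (f(W, B) = (0 + (5 + B)/((-4 + 4) - 1))**2 = (0 + (5 + B)/(0 - 1))**2 = (0 + (5 + B)/(-1))**2 = (0 + (5 + B)*(-1))**2 = (0 + (-5 - B))**2 = (-5 - B)**2)
b(z) = 25
b(f(-1*0, 2))**2 = 25**2 = 625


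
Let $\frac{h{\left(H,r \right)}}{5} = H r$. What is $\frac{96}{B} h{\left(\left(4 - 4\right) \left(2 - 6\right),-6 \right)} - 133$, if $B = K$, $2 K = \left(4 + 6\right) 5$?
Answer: $-133$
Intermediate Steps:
$h{\left(H,r \right)} = 5 H r$
$K = 25$ ($K = \frac{\left(4 + 6\right) 5}{2} = \frac{10 \cdot 5}{2} = \frac{1}{2} \cdot 50 = 25$)
$B = 25$
$\frac{96}{B} h{\left(\left(4 - 4\right) \left(2 - 6\right),-6 \right)} - 133 = \frac{96}{25} \cdot 5 \left(4 - 4\right) \left(2 - 6\right) \left(-6\right) - 133 = 96 \cdot \frac{1}{25} \cdot 5 \cdot 0 \left(-4\right) \left(-6\right) - 133 = \frac{96 \cdot 5 \cdot 0 \left(-6\right)}{25} - 133 = \frac{96}{25} \cdot 0 - 133 = 0 - 133 = -133$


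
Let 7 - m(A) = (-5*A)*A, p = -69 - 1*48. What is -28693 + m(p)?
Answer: 39759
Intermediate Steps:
p = -117 (p = -69 - 48 = -117)
m(A) = 7 + 5*A² (m(A) = 7 - (-5*A)*A = 7 - (-5)*A² = 7 + 5*A²)
-28693 + m(p) = -28693 + (7 + 5*(-117)²) = -28693 + (7 + 5*13689) = -28693 + (7 + 68445) = -28693 + 68452 = 39759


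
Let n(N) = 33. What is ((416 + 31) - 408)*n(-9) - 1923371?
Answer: -1922084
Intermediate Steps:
((416 + 31) - 408)*n(-9) - 1923371 = ((416 + 31) - 408)*33 - 1923371 = (447 - 408)*33 - 1923371 = 39*33 - 1923371 = 1287 - 1923371 = -1922084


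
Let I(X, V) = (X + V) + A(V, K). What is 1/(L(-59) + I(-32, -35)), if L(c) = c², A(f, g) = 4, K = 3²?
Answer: 1/3418 ≈ 0.00029257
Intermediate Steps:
K = 9
I(X, V) = 4 + V + X (I(X, V) = (X + V) + 4 = (V + X) + 4 = 4 + V + X)
1/(L(-59) + I(-32, -35)) = 1/((-59)² + (4 - 35 - 32)) = 1/(3481 - 63) = 1/3418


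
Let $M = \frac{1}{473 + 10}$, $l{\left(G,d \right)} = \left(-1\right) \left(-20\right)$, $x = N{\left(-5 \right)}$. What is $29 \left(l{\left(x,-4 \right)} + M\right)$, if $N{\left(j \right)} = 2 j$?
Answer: $\frac{280169}{483} \approx 580.06$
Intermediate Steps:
$x = -10$ ($x = 2 \left(-5\right) = -10$)
$l{\left(G,d \right)} = 20$
$M = \frac{1}{483} \approx 0.0020704$
$29 \left(l{\left(x,-4 \right)} + M\right) = 29 \left(20 + \frac{1}{483}\right) = 29 \cdot \frac{9661}{483} = \frac{280169}{483}$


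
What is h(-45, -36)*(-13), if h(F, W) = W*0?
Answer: 0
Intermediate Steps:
h(F, W) = 0
h(-45, -36)*(-13) = 0*(-13) = 0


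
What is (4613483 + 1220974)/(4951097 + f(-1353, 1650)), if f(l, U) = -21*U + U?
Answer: 5834457/4918097 ≈ 1.1863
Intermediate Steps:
f(l, U) = -20*U
(4613483 + 1220974)/(4951097 + f(-1353, 1650)) = (4613483 + 1220974)/(4951097 - 20*1650) = 5834457/(4951097 - 33000) = 5834457/4918097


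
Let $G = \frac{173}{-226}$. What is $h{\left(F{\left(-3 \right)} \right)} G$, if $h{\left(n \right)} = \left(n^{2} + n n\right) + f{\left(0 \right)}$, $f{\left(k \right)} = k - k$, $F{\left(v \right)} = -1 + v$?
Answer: $- \frac{2768}{113} \approx -24.496$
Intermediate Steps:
$f{\left(k \right)} = 0$
$h{\left(n \right)} = 2 n^{2}$ ($h{\left(n \right)} = \left(n^{2} + n n\right) + 0 = \left(n^{2} + n^{2}\right) + 0 = 2 n^{2} + 0 = 2 n^{2}$)
$G = - \frac{173}{226}$ ($G = 173 \left(- \frac{1}{226}\right) = - \frac{173}{226} \approx -0.76549$)
$h{\left(F{\left(-3 \right)} \right)} G = 2 \left(-1 - 3\right)^{2} \left(- \frac{173}{226}\right) = 2 \left(-4\right)^{2} \left(- \frac{173}{226}\right) = 2 \cdot 16 \left(- \frac{173}{226}\right) = 32 \left(- \frac{173}{226}\right) = - \frac{2768}{113}$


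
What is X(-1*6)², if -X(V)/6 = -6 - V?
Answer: 0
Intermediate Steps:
X(V) = 36 + 6*V (X(V) = -6*(-6 - V) = 36 + 6*V)
X(-1*6)² = (36 + 6*(-1*6))² = (36 + 6*(-6))² = (36 - 36)² = 0² = 0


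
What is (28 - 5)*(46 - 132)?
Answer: -1978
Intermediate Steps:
(28 - 5)*(46 - 132) = (28 - 1*5)*(-86) = (28 - 5)*(-86) = 23*(-86) = -1978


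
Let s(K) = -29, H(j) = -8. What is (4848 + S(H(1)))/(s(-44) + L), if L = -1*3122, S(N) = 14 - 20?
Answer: -4842/3151 ≈ -1.5367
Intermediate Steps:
S(N) = -6
L = -3122
(4848 + S(H(1)))/(s(-44) + L) = (4848 - 6)/(-29 - 3122) = 4842/(-3151) = 4842*(-1/3151) = -4842/3151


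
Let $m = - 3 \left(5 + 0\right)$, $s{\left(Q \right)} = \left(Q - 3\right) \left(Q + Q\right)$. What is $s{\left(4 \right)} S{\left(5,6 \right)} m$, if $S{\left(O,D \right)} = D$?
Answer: $-720$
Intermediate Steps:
$s{\left(Q \right)} = 2 Q \left(-3 + Q\right)$ ($s{\left(Q \right)} = \left(-3 + Q\right) 2 Q = 2 Q \left(-3 + Q\right)$)
$m = -15$ ($m = \left(-3\right) 5 = -15$)
$s{\left(4 \right)} S{\left(5,6 \right)} m = 2 \cdot 4 \left(-3 + 4\right) 6 \left(-15\right) = 2 \cdot 4 \cdot 1 \cdot 6 \left(-15\right) = 8 \cdot 6 \left(-15\right) = 48 \left(-15\right) = -720$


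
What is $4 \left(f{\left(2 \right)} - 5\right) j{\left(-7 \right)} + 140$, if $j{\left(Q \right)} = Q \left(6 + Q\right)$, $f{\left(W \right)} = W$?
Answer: $56$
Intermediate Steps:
$4 \left(f{\left(2 \right)} - 5\right) j{\left(-7 \right)} + 140 = 4 \left(2 - 5\right) \left(- 7 \left(6 - 7\right)\right) + 140 = 4 \left(-3\right) \left(\left(-7\right) \left(-1\right)\right) + 140 = \left(-12\right) 7 + 140 = -84 + 140 = 56$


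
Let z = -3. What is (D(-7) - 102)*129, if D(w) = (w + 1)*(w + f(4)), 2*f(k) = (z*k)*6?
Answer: 20124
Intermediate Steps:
f(k) = -9*k (f(k) = (-3*k*6)/2 = (-18*k)/2 = -9*k)
D(w) = (1 + w)*(-36 + w) (D(w) = (w + 1)*(w - 9*4) = (1 + w)*(w - 36) = (1 + w)*(-36 + w))
(D(-7) - 102)*129 = ((-36 + (-7)² - 35*(-7)) - 102)*129 = ((-36 + 49 + 245) - 102)*129 = (258 - 102)*129 = 156*129 = 20124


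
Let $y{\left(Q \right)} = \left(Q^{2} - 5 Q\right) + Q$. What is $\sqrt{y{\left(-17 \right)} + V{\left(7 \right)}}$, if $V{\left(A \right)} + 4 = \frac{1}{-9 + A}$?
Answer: $\frac{\sqrt{1410}}{2} \approx 18.775$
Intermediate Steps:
$V{\left(A \right)} = -4 + \frac{1}{-9 + A}$
$y{\left(Q \right)} = Q^{2} - 4 Q$
$\sqrt{y{\left(-17 \right)} + V{\left(7 \right)}} = \sqrt{- 17 \left(-4 - 17\right) + \frac{37 - 28}{-9 + 7}} = \sqrt{\left(-17\right) \left(-21\right) + \frac{37 - 28}{-2}} = \sqrt{357 - \frac{9}{2}} = \sqrt{\frac{705}{2}} = \frac{\sqrt{1410}}{2}$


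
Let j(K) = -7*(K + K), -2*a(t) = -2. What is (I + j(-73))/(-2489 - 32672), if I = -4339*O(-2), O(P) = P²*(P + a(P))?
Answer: -18378/35161 ≈ -0.52268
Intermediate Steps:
a(t) = 1 (a(t) = -½*(-2) = 1)
j(K) = -14*K
O(P) = P²*(1 + P) (O(P) = P²*(P + 1) = P²*(1 + P))
I = 17356 (I = -4339*(-2)²*(1 - 2) = -17356*(-1) = -4339*(-4) = 17356)
(I + j(-73))/(-2489 - 32672) = (17356 - 14*(-73))/(-2489 - 32672) = (17356 + 1022)/(-35161) = 18378*(-1/35161) = -18378/35161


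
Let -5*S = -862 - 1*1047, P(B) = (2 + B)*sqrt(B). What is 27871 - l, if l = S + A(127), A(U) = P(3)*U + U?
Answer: 136811/5 - 635*sqrt(3) ≈ 26262.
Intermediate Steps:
P(B) = sqrt(B)*(2 + B)
S = 1909/5 (S = -(-862 - 1*1047)/5 = -(-862 - 1047)/5 = -1/5*(-1909) = 1909/5 ≈ 381.80)
A(U) = U + 5*U*sqrt(3) (A(U) = (sqrt(3)*(2 + 3))*U + U = (sqrt(3)*5)*U + U = (5*sqrt(3))*U + U = 5*U*sqrt(3) + U = U + 5*U*sqrt(3))
l = 2544/5 + 635*sqrt(3) (l = 1909/5 + 127*(1 + 5*sqrt(3)) = 1909/5 + (127 + 635*sqrt(3)) = 2544/5 + 635*sqrt(3) ≈ 1608.7)
27871 - l = 27871 - (2544/5 + 635*sqrt(3)) = 27871 + (-2544/5 - 635*sqrt(3)) = 136811/5 - 635*sqrt(3)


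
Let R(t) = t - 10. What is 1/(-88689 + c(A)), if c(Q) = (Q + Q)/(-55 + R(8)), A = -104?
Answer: -57/5055065 ≈ -1.1276e-5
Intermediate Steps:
R(t) = -10 + t
c(Q) = -2*Q/57 (c(Q) = (Q + Q)/(-55 + (-10 + 8)) = (2*Q)/(-55 - 2) = (2*Q)/(-57) = (2*Q)*(-1/57) = -2*Q/57)
1/(-88689 + c(A)) = 1/(-88689 - 2/57*(-104)) = 1/(-88689 + 208/57) = 1/(-5055065/57) = -57/5055065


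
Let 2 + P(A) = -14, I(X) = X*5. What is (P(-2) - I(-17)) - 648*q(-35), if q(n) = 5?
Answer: -3171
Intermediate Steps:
I(X) = 5*X
P(A) = -16 (P(A) = -2 - 14 = -16)
(P(-2) - I(-17)) - 648*q(-35) = (-16 - 5*(-17)) - 648*5 = (-16 - 1*(-85)) - 3240 = (-16 + 85) - 3240 = 69 - 3240 = -3171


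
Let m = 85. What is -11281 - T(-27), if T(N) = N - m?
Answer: -11169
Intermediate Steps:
T(N) = -85 + N (T(N) = N - 1*85 = N - 85 = -85 + N)
-11281 - T(-27) = -11281 - (-85 - 27) = -11281 - 1*(-112) = -11281 + 112 = -11169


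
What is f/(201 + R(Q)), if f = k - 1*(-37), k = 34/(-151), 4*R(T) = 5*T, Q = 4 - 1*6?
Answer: 11106/59947 ≈ 0.18526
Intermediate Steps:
Q = -2 (Q = 4 - 6 = -2)
R(T) = 5*T/4 (R(T) = (5*T)/4 = 5*T/4)
k = -34/151 (k = 34*(-1/151) = -34/151 ≈ -0.22517)
f = 5553/151 (f = -34/151 - 1*(-37) = -34/151 + 37 = 5553/151 ≈ 36.775)
f/(201 + R(Q)) = (5553/151)/(201 + (5/4)*(-2)) = (5553/151)/(201 - 5/2) = (5553/151)/(397/2) = (2/397)*(5553/151) = 11106/59947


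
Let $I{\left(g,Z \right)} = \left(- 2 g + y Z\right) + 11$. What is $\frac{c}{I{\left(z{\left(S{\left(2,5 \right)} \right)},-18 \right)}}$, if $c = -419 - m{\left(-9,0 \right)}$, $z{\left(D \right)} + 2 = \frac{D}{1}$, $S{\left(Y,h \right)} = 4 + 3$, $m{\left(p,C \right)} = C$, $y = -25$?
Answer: $- \frac{419}{451} \approx -0.92905$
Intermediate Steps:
$S{\left(Y,h \right)} = 7$
$z{\left(D \right)} = -2 + D$ ($z{\left(D \right)} = -2 + \frac{D}{1} = -2 + D 1 = -2 + D$)
$I{\left(g,Z \right)} = 11 - 25 Z - 2 g$ ($I{\left(g,Z \right)} = \left(- 2 g - 25 Z\right) + 11 = \left(- 25 Z - 2 g\right) + 11 = 11 - 25 Z - 2 g$)
$c = -419$ ($c = -419 - 0 = -419 + 0 = -419$)
$\frac{c}{I{\left(z{\left(S{\left(2,5 \right)} \right)},-18 \right)}} = - \frac{419}{11 - -450 - 2 \left(-2 + 7\right)} = - \frac{419}{11 + 450 - 10} = - \frac{419}{451}$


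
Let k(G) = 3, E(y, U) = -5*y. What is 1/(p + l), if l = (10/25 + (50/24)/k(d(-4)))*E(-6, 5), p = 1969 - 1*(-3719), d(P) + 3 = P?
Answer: 6/34325 ≈ 0.00017480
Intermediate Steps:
d(P) = -3 + P
p = 5688 (p = 1969 + 3719 = 5688)
l = 197/6 (l = (10/25 + (50/24)/3)*(-5*(-6)) = (10*(1/25) + (50*(1/24))*(1/3))*30 = (2/5 + (25/12)*(1/3))*30 = (2/5 + 25/36)*30 = (197/180)*30 = 197/6 ≈ 32.833)
1/(p + l) = 1/(5688 + 197/6) = 1/(34325/6) = 6/34325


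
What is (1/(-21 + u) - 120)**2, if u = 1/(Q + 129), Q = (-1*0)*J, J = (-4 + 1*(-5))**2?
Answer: 105682857921/7333264 ≈ 14411.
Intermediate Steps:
J = 81 (J = (-4 - 5)**2 = (-9)**2 = 81)
Q = 0 (Q = -1*0*81 = 0*81 = 0)
u = 1/129 (u = 1/(0 + 129) = 1/129 ≈ 0.0077519)
(1/(-21 + u) - 120)**2 = (1/(-21 + 1/129) - 120)**2 = (1/(-2708/129) - 120)**2 = (-129/2708 - 120)**2 = (-325089/2708)**2 = 105682857921/7333264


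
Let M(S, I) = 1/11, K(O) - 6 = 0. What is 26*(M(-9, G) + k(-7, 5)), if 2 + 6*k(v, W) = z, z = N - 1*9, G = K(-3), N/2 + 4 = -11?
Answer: -5785/33 ≈ -175.30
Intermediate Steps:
N = -30 (N = -8 + 2*(-11) = -8 - 22 = -30)
K(O) = 6 (K(O) = 6 + 0 = 6)
G = 6
z = -39 (z = -30 - 1*9 = -30 - 9 = -39)
k(v, W) = -41/6 (k(v, W) = -⅓ + (⅙)*(-39) = -⅓ - 13/2 = -41/6)
M(S, I) = 1/11
26*(M(-9, G) + k(-7, 5)) = 26*(1/11 - 41/6) = 26*(-445/66) = -5785/33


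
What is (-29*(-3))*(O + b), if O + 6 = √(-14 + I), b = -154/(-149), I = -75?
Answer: -64380/149 + 87*I*√89 ≈ -432.08 + 820.76*I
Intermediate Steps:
b = 154/149 (b = -154*(-1/149) = 154/149 ≈ 1.0336)
O = -6 + I*√89 (O = -6 + √(-14 - 75) = -6 + √(-89) = -6 + I*√89 ≈ -6.0 + 9.434*I)
(-29*(-3))*(O + b) = (-29*(-3))*((-6 + I*√89) + 154/149) = 87*(-740/149 + I*√89) = -64380/149 + 87*I*√89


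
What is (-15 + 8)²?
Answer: 49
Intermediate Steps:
(-15 + 8)² = (-7)² = 49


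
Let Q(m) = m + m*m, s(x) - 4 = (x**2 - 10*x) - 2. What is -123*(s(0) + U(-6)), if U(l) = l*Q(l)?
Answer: 21894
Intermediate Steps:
s(x) = 2 + x**2 - 10*x (s(x) = 4 + ((x**2 - 10*x) - 2) = 4 + (-2 + x**2 - 10*x) = 2 + x**2 - 10*x)
Q(m) = m + m**2
U(l) = l**2*(1 + l) (U(l) = l*(l*(1 + l)) = l**2*(1 + l))
-123*(s(0) + U(-6)) = -123*((2 + 0**2 - 10*0) + (-6)**2*(1 - 6)) = -123*((2 + 0 + 0) + 36*(-5)) = -123*(2 - 180) = -123*(-178) = 21894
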